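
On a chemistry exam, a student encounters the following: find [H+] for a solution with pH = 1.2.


[H+] = 10^(-pH) = 10^(-1.2)
= 6.31×10^-2 M

6.31×10^-2 M


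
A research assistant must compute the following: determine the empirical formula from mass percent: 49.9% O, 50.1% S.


Assume 100 g sample. Moles of each element:
  O: 49.9/16.0 = 3.119 mol
  S: 50.1/32.07 = 1.562 mol
Divide by smallest (1.562):
  O: 3.119/1.562 = 2.0
  S: 1.562/1.562 = 1.0
Empirical formula: SO2

SO2


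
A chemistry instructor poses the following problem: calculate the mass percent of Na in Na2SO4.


M(Na2SO4) = 2×22.99 + 1×32.07 + 4×16.0 = 142.05 g/mol
Mass of Na = 2 × 22.99 = 45.98 g/mol
% Na = 45.98/142.05 × 100 = 32.37%

32.37%


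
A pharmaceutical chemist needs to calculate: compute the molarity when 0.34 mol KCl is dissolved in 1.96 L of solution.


M = n/V = 0.34/1.96 = 0.173 mol/L

0.173 M


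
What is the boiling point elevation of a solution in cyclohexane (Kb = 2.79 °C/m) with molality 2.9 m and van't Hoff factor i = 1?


ΔTb = Kb × m × i
= 2.79 × 2.9 × 1
= 8.091 °C

8.091 °C


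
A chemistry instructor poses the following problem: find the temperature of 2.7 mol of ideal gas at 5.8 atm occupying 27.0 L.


PV = nRT  (R = 0.08206 L·atm/(mol·K))
T = PV/(nR) = 5.8×27.0/(2.7×0.08206)
= 156.60/0.221562
= 706.80 K

706.80 K


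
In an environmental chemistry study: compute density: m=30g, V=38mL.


ρ = mass/volume
= 30/38
= 0.789 g/mL

0.789 g/mL


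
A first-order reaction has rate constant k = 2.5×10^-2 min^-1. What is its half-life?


t½ = ln2/k = 0.693147/(2.5×10^-2 min^-1)
= 27.73 min

27.73 min


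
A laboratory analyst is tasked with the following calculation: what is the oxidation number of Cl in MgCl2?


halide: -1
Oxidation number: -1

-1


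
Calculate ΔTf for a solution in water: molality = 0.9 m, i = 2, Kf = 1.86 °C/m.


ΔTf = Kf × m × i
= 1.86 × 0.9 × 2
= 3.348 °C

3.348 °C


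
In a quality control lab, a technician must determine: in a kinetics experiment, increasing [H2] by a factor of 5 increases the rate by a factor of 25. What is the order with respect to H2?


rate ∝ [H2]^n
5^n = 25 → n = 2
Order in H2: 2

2


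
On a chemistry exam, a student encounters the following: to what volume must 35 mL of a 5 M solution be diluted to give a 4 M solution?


C1V1 = C2V2
5 × 35 = 4 × V2
V2 = 175/4 = 43.75 mL

43.75 mL


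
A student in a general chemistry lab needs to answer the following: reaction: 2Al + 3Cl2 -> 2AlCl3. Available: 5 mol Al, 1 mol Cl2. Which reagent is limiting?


Mole ratio available / coefficient:
  Al: 5/2 = 2.500
  Cl2: 1/3 = 0.333
Smaller ratio is limiting.

Cl2


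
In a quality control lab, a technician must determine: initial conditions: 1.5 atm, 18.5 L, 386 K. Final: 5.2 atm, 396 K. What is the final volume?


P1V1/T1 = P2V2/T2
V2 = P1V1T2/(T1P2)
= 1.5×18.5×396/(386×5.2)
= 5.475 L

5.475 L


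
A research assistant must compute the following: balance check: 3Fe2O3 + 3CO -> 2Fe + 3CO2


Equation: 3Fe2O3 + 3CO -> 2Fe + 3CO2
Check atoms: C: 3=3, Fe: 6≠2, O: 12≠6
Not balanced

No, not balanced


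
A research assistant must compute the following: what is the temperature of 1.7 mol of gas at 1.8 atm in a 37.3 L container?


PV = nRT  (R = 0.08206 L·atm/(mol·K))
T = PV/(nR) = 1.8×37.3/(1.7×0.08206)
= 67.14/0.139502
= 481.28 K

481.28 K


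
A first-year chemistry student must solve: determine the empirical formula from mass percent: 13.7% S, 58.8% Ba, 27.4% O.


Assume 100 g sample. Moles of each element:
  S: 13.7/32.07 = 0.427 mol
  Ba: 58.8/137.33 = 0.428 mol
  O: 27.4/16.0 = 1.712 mol
Divide by smallest (0.427):
  S: 0.427/0.427 = 1.0
  Ba: 0.428/0.427 = 1.0
  O: 1.712/0.427 = 4.01
Empirical formula: BaSO4

BaSO4


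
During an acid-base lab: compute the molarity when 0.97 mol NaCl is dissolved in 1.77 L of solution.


M = n/V = 0.97/1.77 = 0.548 mol/L

0.548 M


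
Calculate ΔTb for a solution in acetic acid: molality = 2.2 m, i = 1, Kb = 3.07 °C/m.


ΔTb = Kb × m × i
= 3.07 × 2.2 × 1
= 6.754 °C

6.754 °C


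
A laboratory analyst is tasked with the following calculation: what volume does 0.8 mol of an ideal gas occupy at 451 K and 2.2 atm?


PV = nRT  (R = 0.08206 L·atm/(mol·K))
V = nRT/P = 0.8×0.08206×451/2.2
= 13.458 L

13.458 L


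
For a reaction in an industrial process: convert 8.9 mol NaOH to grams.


M(NaOH) = 40.0 g/mol
mass = n × M = 8.9 × 40.0 = 356.00 g

356.00 g


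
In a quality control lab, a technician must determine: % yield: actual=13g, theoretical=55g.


% yield = actual/theoretical × 100
= 13/55 × 100
= 23.64%

23.64%


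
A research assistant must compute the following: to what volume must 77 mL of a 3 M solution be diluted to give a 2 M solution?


C1V1 = C2V2
3 × 77 = 2 × V2
V2 = 231/2 = 115.5 mL

115.5 mL


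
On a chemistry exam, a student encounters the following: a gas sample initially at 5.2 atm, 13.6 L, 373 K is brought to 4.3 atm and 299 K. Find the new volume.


P1V1/T1 = P2V2/T2
V2 = P1V1T2/(T1P2)
= 5.2×13.6×299/(373×4.3)
= 13.184 L

13.184 L


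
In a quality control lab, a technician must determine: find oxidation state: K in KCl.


Group 1 metal: +1
Oxidation number: +1

+1


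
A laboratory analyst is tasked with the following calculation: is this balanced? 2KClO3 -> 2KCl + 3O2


Equation: 2KClO3 -> 2KCl + 3O2
Check atoms: Cl: 2=2, K: 2=2, O: 6=6
Balanced

Yes, balanced


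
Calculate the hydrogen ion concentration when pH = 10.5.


[H+] = 10^(-pH) = 10^(-10.5)
= 3.16×10^-11 M

3.16×10^-11 M


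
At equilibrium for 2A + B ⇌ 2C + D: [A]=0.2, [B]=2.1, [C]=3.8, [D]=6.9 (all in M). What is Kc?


Kc = [C]^2[D]/([A]^2[B])
= (3.8^2 × 6.9^1)/(0.2^2 × 2.1^1)
= 99.636/0.084
= 1186

1186


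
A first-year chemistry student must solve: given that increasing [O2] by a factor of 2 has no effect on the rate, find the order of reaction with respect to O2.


rate ∝ [O2]^n
rate ∝ [O2]^0
Order in O2: 0

0


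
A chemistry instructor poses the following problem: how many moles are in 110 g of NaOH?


M(NaOH) = 40.0 g/mol
n = mass/M = 110/40.0 = 2.75 mol

2.75 mol


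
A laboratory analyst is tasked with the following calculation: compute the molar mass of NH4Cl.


M(NH4Cl) = 1×14.01 + 4×1.008 + 1×35.45
= 14.01 + 4.03 + 35.45
= 53.49 g/mol

53.49 g/mol


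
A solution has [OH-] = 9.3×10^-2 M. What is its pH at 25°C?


pOH = -log10([OH-]) = -log10(9.3×10^-2)
= 2 - log10(9.3) = 1.03
pH = 14 - pOH = 14 - 1.03 = 12.97

12.97


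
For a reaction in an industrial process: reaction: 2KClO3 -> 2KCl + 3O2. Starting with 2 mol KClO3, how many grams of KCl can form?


Mole ratio KCl:KClO3 = 2:2
n(KCl) = 2 × 2/2 = 2.000 mol
mass = 2.000 × 74.55 = 149.1 g

149.1 g


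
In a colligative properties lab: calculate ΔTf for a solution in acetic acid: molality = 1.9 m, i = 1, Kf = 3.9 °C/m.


ΔTf = Kf × m × i
= 3.9 × 1.9 × 1
= 7.41 °C

7.41 °C


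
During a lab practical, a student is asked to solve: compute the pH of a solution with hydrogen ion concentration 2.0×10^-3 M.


pH = -log10([H+]) = -log10(2.0×10^-3)
= 3 - log10(2.0)
= 3 - 0.3
= 2.7

2.7


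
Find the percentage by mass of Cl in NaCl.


M(NaCl) = 1×22.99 + 1×35.45 = 58.44 g/mol
Mass of Cl = 1 × 35.45 = 35.45 g/mol
% Cl = 35.45/58.44 × 100 = 60.66%

60.66%


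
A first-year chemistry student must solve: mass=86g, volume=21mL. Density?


ρ = mass/volume
= 86/21
= 4.095 g/mL

4.095 g/mL


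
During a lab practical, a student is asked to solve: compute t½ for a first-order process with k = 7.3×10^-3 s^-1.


t½ = ln2/k = 0.693147/(7.3×10^-3 s^-1)
= 94.95 s

94.95 s


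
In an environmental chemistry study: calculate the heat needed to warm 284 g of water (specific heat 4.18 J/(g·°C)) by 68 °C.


q = mcΔT = 284 × 4.18 × 68
= 80724.16 J

80724.16 J


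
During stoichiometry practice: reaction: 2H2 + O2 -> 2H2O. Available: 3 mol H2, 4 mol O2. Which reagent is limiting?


Mole ratio available / coefficient:
  H2: 3/2 = 1.500
  O2: 4/1 = 4.000
Smaller ratio is limiting.

H2


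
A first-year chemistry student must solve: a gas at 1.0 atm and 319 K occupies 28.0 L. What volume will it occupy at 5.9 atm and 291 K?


P1V1/T1 = P2V2/T2
V2 = P1V1T2/(T1P2)
= 1.0×28.0×291/(319×5.9)
= 4.329 L

4.329 L


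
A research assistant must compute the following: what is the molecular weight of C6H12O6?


M(C6H12O6) = 6×12.01 + 12×1.008 + 6×16.0
= 72.06 + 12.1 + 96.0
= 180.16 g/mol

180.16 g/mol


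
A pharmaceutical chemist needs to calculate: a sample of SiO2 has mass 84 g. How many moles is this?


M(SiO2) = 60.09 g/mol
n = mass/M = 84/60.09 = 1.3979 mol

1.3979 mol


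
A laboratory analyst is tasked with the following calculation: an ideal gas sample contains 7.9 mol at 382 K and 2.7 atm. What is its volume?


PV = nRT  (R = 0.08206 L·atm/(mol·K))
V = nRT/P = 7.9×0.08206×382/2.7
= 91.719 L

91.719 L


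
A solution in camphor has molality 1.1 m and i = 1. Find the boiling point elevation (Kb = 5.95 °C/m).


ΔTb = Kb × m × i
= 5.95 × 1.1 × 1
= 6.545 °C

6.545 °C


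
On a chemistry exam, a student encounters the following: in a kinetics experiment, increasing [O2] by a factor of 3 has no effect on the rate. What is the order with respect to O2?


rate ∝ [O2]^n
rate ∝ [O2]^0
Order in O2: 0

0


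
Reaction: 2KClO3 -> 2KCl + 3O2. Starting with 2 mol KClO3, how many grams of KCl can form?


Mole ratio KCl:KClO3 = 2:2
n(KCl) = 2 × 2/2 = 2.000 mol
mass = 2.000 × 74.55 = 149.1 g

149.1 g


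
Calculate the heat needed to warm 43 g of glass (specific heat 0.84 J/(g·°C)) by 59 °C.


q = mcΔT = 43 × 0.84 × 59
= 2131.08 J

2131.08 J


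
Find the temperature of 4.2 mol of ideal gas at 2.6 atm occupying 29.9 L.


PV = nRT  (R = 0.08206 L·atm/(mol·K))
T = PV/(nR) = 2.6×29.9/(4.2×0.08206)
= 77.74/0.344652
= 225.56 K

225.56 K


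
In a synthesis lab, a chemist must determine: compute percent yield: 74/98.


% yield = actual/theoretical × 100
= 74/98 × 100
= 75.51%

75.51%


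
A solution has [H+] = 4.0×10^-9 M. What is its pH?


pH = -log10([H+]) = -log10(4.0×10^-9)
= 9 - log10(4.0)
= 9 - 0.6
= 8.4

8.4


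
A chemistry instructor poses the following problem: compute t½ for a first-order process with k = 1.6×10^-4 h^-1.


t½ = ln2/k = 0.693147/(1.6×10^-4 h^-1)
= 4332 h

4332 h


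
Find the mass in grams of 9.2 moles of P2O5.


M(P2O5) = 141.94 g/mol
mass = n × M = 9.2 × 141.94 = 1305.85 g

1305.85 g


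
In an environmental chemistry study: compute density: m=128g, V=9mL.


ρ = mass/volume
= 128/9
= 14.222 g/mL

14.222 g/mL


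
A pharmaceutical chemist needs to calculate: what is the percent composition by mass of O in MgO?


M(MgO) = 1×24.31 + 1×16.0 = 40.31 g/mol
Mass of O = 1 × 16.0 = 16.00 g/mol
% O = 16.00/40.31 × 100 = 39.69%

39.69%


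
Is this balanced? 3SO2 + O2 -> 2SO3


Equation: 3SO2 + O2 -> 2SO3
Check atoms: O: 8≠6, S: 3≠2
Not balanced

No, not balanced


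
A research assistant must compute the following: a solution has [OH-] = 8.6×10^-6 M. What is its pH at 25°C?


pOH = -log10([OH-]) = -log10(8.6×10^-6)
= 6 - log10(8.6) = 5.07
pH = 14 - pOH = 14 - 5.07 = 8.93

8.93


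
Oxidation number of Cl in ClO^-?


x + (-2) = -1, so x = +1
Oxidation number: +1

+1


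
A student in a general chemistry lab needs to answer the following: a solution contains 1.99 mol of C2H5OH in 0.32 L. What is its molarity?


M = n/V = 1.99/0.32 = 6.219 mol/L

6.219 M


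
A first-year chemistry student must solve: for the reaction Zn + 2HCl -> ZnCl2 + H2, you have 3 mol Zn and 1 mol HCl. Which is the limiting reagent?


Mole ratio available / coefficient:
  Zn: 3/1 = 3.000
  HCl: 1/2 = 0.500
Smaller ratio is limiting.

HCl


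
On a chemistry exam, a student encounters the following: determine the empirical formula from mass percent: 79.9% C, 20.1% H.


Assume 100 g sample. Moles of each element:
  C: 79.9/12.01 = 6.653 mol
  H: 20.1/1.008 = 19.94 mol
Divide by smallest (6.653):
  C: 6.653/6.653 = 1.0
  H: 19.94/6.653 = 3.0
Empirical formula: CH3

CH3


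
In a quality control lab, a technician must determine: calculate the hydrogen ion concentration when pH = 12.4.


[H+] = 10^(-pH) = 10^(-12.4)
= 3.98×10^-13 M

3.98×10^-13 M


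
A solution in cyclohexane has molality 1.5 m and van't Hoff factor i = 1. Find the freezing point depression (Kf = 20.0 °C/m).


ΔTf = Kf × m × i
= 20.0 × 1.5 × 1
= 30.0 °C

30.0 °C


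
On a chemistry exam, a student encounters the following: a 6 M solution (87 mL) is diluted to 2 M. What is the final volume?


C1V1 = C2V2
6 × 87 = 2 × V2
V2 = 522/2 = 261.0 mL

261.0 mL


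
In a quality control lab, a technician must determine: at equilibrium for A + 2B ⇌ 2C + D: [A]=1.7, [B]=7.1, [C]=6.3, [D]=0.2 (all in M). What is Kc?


Kc = [C]^2[D]/([A][B]^2)
= (6.3^2 × 0.2^1)/(1.7^1 × 7.1^2)
= 7.938/85.697
= 0.09263

0.09263


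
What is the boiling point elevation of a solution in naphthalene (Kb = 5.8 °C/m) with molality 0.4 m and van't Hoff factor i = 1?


ΔTb = Kb × m × i
= 5.8 × 0.4 × 1
= 2.32 °C

2.32 °C


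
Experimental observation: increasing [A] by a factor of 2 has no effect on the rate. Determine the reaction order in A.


rate ∝ [A]^n
rate ∝ [A]^0
Order in A: 0

0


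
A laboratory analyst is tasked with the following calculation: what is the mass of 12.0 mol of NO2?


M(NO2) = 46.01 g/mol
mass = n × M = 12.0 × 46.01 = 552.12 g

552.12 g


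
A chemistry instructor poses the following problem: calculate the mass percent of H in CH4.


M(CH4) = 1×12.01 + 4×1.008 = 16.042 g/mol
Mass of H = 4 × 1.008 = 4.032 g/mol
% H = 4.032/16.042 × 100 = 25.13%

25.13%


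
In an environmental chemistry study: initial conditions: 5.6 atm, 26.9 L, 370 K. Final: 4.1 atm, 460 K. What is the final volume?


P1V1/T1 = P2V2/T2
V2 = P1V1T2/(T1P2)
= 5.6×26.9×460/(370×4.1)
= 45.679 L

45.679 L


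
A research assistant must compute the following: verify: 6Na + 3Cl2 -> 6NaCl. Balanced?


Equation: 6Na + 3Cl2 -> 6NaCl
Check atoms: Cl: 6=6, Na: 6=6
Balanced

Yes, balanced


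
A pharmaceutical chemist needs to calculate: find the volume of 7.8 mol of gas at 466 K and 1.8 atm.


PV = nRT  (R = 0.08206 L·atm/(mol·K))
V = nRT/P = 7.8×0.08206×466/1.8
= 165.706 L

165.706 L


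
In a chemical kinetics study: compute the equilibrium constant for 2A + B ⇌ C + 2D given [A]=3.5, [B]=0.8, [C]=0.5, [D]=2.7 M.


Kc = [C][D]^2/([A]^2[B])
= (0.5^1 × 2.7^2)/(3.5^2 × 0.8^1)
= 3.645/9.8
= 0.3719

0.3719


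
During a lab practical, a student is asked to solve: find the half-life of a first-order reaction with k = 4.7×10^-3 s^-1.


t½ = ln2/k = 0.693147/(4.7×10^-3 s^-1)
= 147.5 s

147.5 s


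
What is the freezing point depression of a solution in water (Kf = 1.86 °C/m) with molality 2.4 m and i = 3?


ΔTf = Kf × m × i
= 1.86 × 2.4 × 3
= 13.392 °C

13.392 °C


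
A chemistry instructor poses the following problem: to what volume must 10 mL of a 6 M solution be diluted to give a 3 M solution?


C1V1 = C2V2
6 × 10 = 3 × V2
V2 = 60/3 = 20.0 mL

20.0 mL


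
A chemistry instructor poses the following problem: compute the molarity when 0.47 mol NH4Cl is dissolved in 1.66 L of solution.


M = n/V = 0.47/1.66 = 0.283 mol/L

0.283 M


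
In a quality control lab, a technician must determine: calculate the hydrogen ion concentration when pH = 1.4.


[H+] = 10^(-pH) = 10^(-1.4)
= 3.98×10^-2 M

3.98×10^-2 M


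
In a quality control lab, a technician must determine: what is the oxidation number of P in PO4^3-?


x + 4(-2) = -3, so x = +5
Oxidation number: +5

+5


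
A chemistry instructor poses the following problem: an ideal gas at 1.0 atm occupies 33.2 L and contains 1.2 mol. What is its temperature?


PV = nRT  (R = 0.08206 L·atm/(mol·K))
T = PV/(nR) = 1.0×33.2/(1.2×0.08206)
= 33.20/0.098472
= 337.15 K

337.15 K


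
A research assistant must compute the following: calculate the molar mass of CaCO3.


M(CaCO3) = 1×40.08 + 1×12.01 + 3×16.0
= 40.08 + 12.01 + 48.0
= 100.09 g/mol

100.09 g/mol


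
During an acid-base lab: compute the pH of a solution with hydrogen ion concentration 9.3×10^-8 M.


pH = -log10([H+]) = -log10(9.3×10^-8)
= 8 - log10(9.3)
= 8 - 0.97
= 7.03

7.03


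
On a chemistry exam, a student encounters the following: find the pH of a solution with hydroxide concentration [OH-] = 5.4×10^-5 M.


pOH = -log10([OH-]) = -log10(5.4×10^-5)
= 5 - log10(5.4) = 4.27
pH = 14 - pOH = 14 - 4.27 = 9.73

9.73


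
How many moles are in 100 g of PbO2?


M(PbO2) = 239.2 g/mol
n = mass/M = 100/239.2 = 0.4181 mol

0.4181 mol


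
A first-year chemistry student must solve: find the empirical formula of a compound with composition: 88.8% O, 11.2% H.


Assume 100 g sample. Moles of each element:
  O: 88.8/16.0 = 5.55 mol
  H: 11.2/1.008 = 11.111 mol
Divide by smallest (5.55):
  O: 5.55/5.55 = 1.0
  H: 11.111/5.55 = 2.0
Empirical formula: H2O

H2O


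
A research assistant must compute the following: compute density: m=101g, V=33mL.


ρ = mass/volume
= 101/33
= 3.061 g/mL

3.061 g/mL


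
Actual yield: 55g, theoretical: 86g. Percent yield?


% yield = actual/theoretical × 100
= 55/86 × 100
= 63.95%

63.95%


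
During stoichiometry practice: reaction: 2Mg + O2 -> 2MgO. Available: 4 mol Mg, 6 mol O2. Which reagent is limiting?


Mole ratio available / coefficient:
  Mg: 4/2 = 2.000
  O2: 6/1 = 6.000
Smaller ratio is limiting.

Mg


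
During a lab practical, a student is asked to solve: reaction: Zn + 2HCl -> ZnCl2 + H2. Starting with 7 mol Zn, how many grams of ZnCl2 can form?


Mole ratio ZnCl2:Zn = 1:1
n(ZnCl2) = 7 × 1/1 = 7.000 mol
mass = 7.000 × 136.28 = 953.96 g

953.96 g


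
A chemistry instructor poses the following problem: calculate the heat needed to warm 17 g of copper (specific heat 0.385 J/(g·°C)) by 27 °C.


q = mcΔT = 17 × 0.385 × 27
= 176.72 J

176.72 J


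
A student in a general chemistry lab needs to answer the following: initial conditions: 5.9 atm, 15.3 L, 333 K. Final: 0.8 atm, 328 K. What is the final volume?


P1V1/T1 = P2V2/T2
V2 = P1V1T2/(T1P2)
= 5.9×15.3×328/(333×0.8)
= 111.143 L

111.143 L


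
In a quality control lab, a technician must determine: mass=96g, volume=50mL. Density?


ρ = mass/volume
= 96/50
= 1.92 g/mL

1.92 g/mL


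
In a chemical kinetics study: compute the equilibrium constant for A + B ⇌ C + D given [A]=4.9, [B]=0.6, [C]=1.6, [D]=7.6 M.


Kc = [C][D]/([A][B])
= (1.6^1 × 7.6^1)/(4.9^1 × 0.6^1)
= 12.16/2.94
= 4.136

4.136


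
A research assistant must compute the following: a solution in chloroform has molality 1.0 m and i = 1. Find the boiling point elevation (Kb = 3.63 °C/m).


ΔTb = Kb × m × i
= 3.63 × 1.0 × 1
= 3.63 °C

3.63 °C


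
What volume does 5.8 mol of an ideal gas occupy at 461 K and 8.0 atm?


PV = nRT  (R = 0.08206 L·atm/(mol·K))
V = nRT/P = 5.8×0.08206×461/8.0
= 27.427 L

27.427 L


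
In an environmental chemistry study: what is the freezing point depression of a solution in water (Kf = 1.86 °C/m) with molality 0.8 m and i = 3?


ΔTf = Kf × m × i
= 1.86 × 0.8 × 3
= 4.464 °C

4.464 °C


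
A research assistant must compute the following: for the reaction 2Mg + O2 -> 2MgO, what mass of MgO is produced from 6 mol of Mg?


Mole ratio MgO:Mg = 2:2
n(MgO) = 6 × 2/2 = 6.000 mol
mass = 6.000 × 40.31 = 241.86 g

241.86 g


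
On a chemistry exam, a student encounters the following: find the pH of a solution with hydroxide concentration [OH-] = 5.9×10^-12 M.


pOH = -log10([OH-]) = -log10(5.9×10^-12)
= 12 - log10(5.9) = 11.23
pH = 14 - pOH = 14 - 11.23 = 2.77

2.77


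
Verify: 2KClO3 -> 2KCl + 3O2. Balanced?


Equation: 2KClO3 -> 2KCl + 3O2
Check atoms: Cl: 2=2, K: 2=2, O: 6=6
Balanced

Yes, balanced


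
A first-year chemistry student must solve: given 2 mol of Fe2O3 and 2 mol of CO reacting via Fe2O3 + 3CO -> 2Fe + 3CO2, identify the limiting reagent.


Mole ratio available / coefficient:
  Fe2O3: 2/1 = 2.000
  CO: 2/3 = 0.667
Smaller ratio is limiting.

CO


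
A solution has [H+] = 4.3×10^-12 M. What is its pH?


pH = -log10([H+]) = -log10(4.3×10^-12)
= 12 - log10(4.3)
= 12 - 0.63
= 11.37

11.37


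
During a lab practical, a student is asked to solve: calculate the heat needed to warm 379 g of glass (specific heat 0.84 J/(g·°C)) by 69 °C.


q = mcΔT = 379 × 0.84 × 69
= 21966.84 J

21966.84 J


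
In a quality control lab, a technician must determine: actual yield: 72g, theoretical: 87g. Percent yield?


% yield = actual/theoretical × 100
= 72/87 × 100
= 82.76%

82.76%


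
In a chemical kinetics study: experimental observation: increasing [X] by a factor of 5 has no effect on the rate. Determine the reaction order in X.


rate ∝ [X]^n
rate ∝ [X]^0
Order in X: 0

0


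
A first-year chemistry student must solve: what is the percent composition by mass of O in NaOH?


M(NaOH) = 1×22.99 + 1×16.0 + 1×1.008 = 39.998 g/mol
Mass of O = 1 × 16.0 = 16.00 g/mol
% O = 16.00/39.998 × 100 = 40.00%

40.00%


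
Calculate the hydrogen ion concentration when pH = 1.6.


[H+] = 10^(-pH) = 10^(-1.6)
= 2.51×10^-2 M

2.51×10^-2 M


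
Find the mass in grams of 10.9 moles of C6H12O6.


M(C6H12O6) = 180.16 g/mol
mass = n × M = 10.9 × 180.16 = 1963.74 g

1963.74 g


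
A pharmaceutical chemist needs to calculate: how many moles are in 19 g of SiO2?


M(SiO2) = 60.09 g/mol
n = mass/M = 19/60.09 = 0.3162 mol

0.3162 mol


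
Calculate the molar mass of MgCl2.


M(MgCl2) = 1×24.31 + 2×35.45
= 24.31 + 70.9
= 95.21 g/mol

95.21 g/mol


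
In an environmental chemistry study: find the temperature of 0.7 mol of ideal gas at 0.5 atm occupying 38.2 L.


PV = nRT  (R = 0.08206 L·atm/(mol·K))
T = PV/(nR) = 0.5×38.2/(0.7×0.08206)
= 19.10/0.057442
= 332.51 K

332.51 K


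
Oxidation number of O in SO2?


O is usually -2
Oxidation number: -2

-2


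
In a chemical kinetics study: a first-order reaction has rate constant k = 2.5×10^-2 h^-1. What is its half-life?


t½ = ln2/k = 0.693147/(2.5×10^-2 h^-1)
= 27.73 h

27.73 h


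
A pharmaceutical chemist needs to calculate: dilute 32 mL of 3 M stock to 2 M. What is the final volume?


C1V1 = C2V2
3 × 32 = 2 × V2
V2 = 96/2 = 48.0 mL

48.0 mL


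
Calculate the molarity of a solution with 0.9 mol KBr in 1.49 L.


M = n/V = 0.9/1.49 = 0.604 mol/L

0.604 M


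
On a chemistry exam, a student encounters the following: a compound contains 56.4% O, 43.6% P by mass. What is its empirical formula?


Assume 100 g sample. Moles of each element:
  O: 56.4/16.0 = 3.525 mol
  P: 43.6/30.97 = 1.408 mol
Divide by smallest (1.408):
  O: 3.525/1.408 = 2.5
  P: 1.408/1.408 = 1.0
Multiply all ratios by 2 to obtain whole numbers.
Empirical formula: P2O5

P2O5


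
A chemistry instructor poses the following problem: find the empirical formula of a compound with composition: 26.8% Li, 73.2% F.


Assume 100 g sample. Moles of each element:
  Li: 26.8/6.94 = 3.862 mol
  F: 73.2/19.0 = 3.853 mol
Divide by smallest (3.853):
  Li: 3.862/3.853 = 1.0
  F: 3.853/3.853 = 1.0
Empirical formula: LiF

LiF


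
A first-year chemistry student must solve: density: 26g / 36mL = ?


ρ = mass/volume
= 26/36
= 0.722 g/mL

0.722 g/mL


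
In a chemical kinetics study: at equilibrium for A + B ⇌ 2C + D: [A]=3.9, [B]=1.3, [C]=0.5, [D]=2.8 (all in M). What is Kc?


Kc = [C]^2[D]/([A][B])
= (0.5^2 × 2.8^1)/(3.9^1 × 1.3^1)
= 0.7/5.07
= 0.1381

0.1381


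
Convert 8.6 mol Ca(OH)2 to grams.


M(Ca(OH)2) = 74.1 g/mol
mass = n × M = 8.6 × 74.1 = 637.26 g

637.26 g


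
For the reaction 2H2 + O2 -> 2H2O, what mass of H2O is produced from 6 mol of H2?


Mole ratio H2O:H2 = 2:2
n(H2O) = 6 × 2/2 = 6.000 mol
mass = 6.000 × 18.02 = 108.12 g

108.12 g


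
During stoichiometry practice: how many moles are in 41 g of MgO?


M(MgO) = 40.31 g/mol
n = mass/M = 41/40.31 = 1.0171 mol

1.0171 mol


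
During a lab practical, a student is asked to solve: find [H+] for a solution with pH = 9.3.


[H+] = 10^(-pH) = 10^(-9.3)
= 5.01×10^-10 M

5.01×10^-10 M


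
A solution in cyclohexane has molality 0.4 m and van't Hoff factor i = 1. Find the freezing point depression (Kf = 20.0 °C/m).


ΔTf = Kf × m × i
= 20.0 × 0.4 × 1
= 8.0 °C

8.0 °C


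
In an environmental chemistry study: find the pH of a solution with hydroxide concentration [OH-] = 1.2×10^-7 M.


pOH = -log10([OH-]) = -log10(1.2×10^-7)
= 7 - log10(1.2) = 6.92
pH = 14 - pOH = 14 - 6.92 = 7.08

7.08


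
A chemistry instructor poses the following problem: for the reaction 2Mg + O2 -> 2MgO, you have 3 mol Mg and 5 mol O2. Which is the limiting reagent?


Mole ratio available / coefficient:
  Mg: 3/2 = 1.500
  O2: 5/1 = 5.000
Smaller ratio is limiting.

Mg


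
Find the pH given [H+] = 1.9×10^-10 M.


pH = -log10([H+]) = -log10(1.9×10^-10)
= 10 - log10(1.9)
= 10 - 0.28
= 9.72

9.72


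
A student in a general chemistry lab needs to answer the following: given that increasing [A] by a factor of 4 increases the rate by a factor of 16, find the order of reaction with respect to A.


rate ∝ [A]^n
4^n = 16 → n = 2
Order in A: 2

2


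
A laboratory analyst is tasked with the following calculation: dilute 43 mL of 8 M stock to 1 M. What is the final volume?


C1V1 = C2V2
8 × 43 = 1 × V2
V2 = 344/1 = 344.0 mL

344.0 mL


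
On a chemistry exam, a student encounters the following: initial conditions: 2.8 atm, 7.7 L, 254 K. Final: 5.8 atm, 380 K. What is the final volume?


P1V1/T1 = P2V2/T2
V2 = P1V1T2/(T1P2)
= 2.8×7.7×380/(254×5.8)
= 5.561 L

5.561 L


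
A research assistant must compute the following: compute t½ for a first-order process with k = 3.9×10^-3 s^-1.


t½ = ln2/k = 0.693147/(3.9×10^-3 s^-1)
= 177.7 s

177.7 s


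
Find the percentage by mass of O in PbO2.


M(PbO2) = 1×207.2 + 2×16.0 = 239.20 g/mol
Mass of O = 2 × 16.0 = 32.00 g/mol
% O = 32.00/239.20 × 100 = 13.38%

13.38%


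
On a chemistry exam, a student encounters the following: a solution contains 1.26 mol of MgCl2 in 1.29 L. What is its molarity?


M = n/V = 1.26/1.29 = 0.977 mol/L

0.977 M


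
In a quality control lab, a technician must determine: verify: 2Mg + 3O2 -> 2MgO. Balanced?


Equation: 2Mg + 3O2 -> 2MgO
Check atoms: Mg: 2=2, O: 6≠2
Not balanced

No, not balanced


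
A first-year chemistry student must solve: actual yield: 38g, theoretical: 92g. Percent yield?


% yield = actual/theoretical × 100
= 38/92 × 100
= 41.3%

41.3%


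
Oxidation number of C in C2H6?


2x + 6(+1) = 0, so x = -3
Oxidation number: -3

-3


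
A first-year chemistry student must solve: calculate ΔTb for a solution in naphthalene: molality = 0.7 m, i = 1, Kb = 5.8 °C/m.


ΔTb = Kb × m × i
= 5.8 × 0.7 × 1
= 4.06 °C

4.06 °C


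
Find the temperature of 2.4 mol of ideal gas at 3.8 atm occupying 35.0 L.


PV = nRT  (R = 0.08206 L·atm/(mol·K))
T = PV/(nR) = 3.8×35.0/(2.4×0.08206)
= 133.00/0.196944
= 675.32 K

675.32 K


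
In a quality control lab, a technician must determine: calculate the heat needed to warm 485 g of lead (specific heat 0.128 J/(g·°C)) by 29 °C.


q = mcΔT = 485 × 0.128 × 29
= 1800.32 J

1800.32 J


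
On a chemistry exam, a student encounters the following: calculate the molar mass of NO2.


M(NO2) = 1×14.01 + 2×16.0
= 14.01 + 32.0
= 46.01 g/mol

46.01 g/mol


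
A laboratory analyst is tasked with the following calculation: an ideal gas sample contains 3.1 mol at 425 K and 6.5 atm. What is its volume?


PV = nRT  (R = 0.08206 L·atm/(mol·K))
V = nRT/P = 3.1×0.08206×425/6.5
= 16.633 L

16.633 L


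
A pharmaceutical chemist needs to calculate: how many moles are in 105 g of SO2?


M(SO2) = 64.07 g/mol
n = mass/M = 105/64.07 = 1.6388 mol

1.6388 mol


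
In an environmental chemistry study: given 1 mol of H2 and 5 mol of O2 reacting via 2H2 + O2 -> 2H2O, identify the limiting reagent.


Mole ratio available / coefficient:
  H2: 1/2 = 0.500
  O2: 5/1 = 5.000
Smaller ratio is limiting.

H2


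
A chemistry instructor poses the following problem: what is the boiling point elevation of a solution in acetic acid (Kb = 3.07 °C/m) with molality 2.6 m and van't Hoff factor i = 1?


ΔTb = Kb × m × i
= 3.07 × 2.6 × 1
= 7.982 °C

7.982 °C


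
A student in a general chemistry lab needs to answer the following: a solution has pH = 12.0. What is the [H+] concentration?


[H+] = 10^(-pH) = 10^(-12.0)
= 1.0×10^-12 M

1.0×10^-12 M


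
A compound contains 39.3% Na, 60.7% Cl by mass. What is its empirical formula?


Assume 100 g sample. Moles of each element:
  Na: 39.3/22.99 = 1.709 mol
  Cl: 60.7/35.45 = 1.712 mol
Divide by smallest (1.709):
  Na: 1.709/1.709 = 1.0
  Cl: 1.712/1.709 = 1.0
Empirical formula: NaCl

NaCl


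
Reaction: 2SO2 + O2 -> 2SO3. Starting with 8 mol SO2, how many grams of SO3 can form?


Mole ratio SO3:SO2 = 2:2
n(SO3) = 8 × 2/2 = 8.000 mol
mass = 8.000 × 80.07 = 640.56 g

640.56 g


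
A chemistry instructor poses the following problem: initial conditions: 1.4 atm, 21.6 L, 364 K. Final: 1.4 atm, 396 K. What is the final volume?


P1V1/T1 = P2V2/T2
V2 = P1V1T2/(T1P2)
= 1.4×21.6×396/(364×1.4)
= 23.499 L

23.499 L


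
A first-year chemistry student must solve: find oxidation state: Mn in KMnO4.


(+1) + x + 4(-2) = 0, so x = +7
Oxidation number: +7

+7


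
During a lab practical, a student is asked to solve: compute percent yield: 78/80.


% yield = actual/theoretical × 100
= 78/80 × 100
= 97.5%

97.5%


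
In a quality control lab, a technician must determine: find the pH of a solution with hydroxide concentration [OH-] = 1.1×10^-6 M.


pOH = -log10([OH-]) = -log10(1.1×10^-6)
= 6 - log10(1.1) = 5.96
pH = 14 - pOH = 14 - 5.96 = 8.04

8.04


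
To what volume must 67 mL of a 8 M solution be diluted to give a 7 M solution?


C1V1 = C2V2
8 × 67 = 7 × V2
V2 = 536/7 = 76.57 mL

76.57 mL


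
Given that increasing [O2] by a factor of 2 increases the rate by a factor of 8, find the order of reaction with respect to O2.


rate ∝ [O2]^n
2^n = 8 → n = 3
Order in O2: 3

3


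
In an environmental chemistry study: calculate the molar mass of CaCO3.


M(CaCO3) = 1×40.08 + 1×12.01 + 3×16.0
= 40.08 + 12.01 + 48.0
= 100.09 g/mol

100.09 g/mol


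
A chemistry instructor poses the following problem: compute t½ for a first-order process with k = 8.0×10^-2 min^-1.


t½ = ln2/k = 0.693147/(8.0×10^-2 min^-1)
= 8.664 min

8.664 min


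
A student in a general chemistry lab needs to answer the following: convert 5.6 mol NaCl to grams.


M(NaCl) = 58.44 g/mol
mass = n × M = 5.6 × 58.44 = 327.26 g

327.26 g


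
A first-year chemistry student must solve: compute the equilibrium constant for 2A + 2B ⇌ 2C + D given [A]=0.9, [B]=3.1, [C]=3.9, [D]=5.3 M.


Kc = [C]^2[D]/([A]^2[B]^2)
= (3.9^2 × 5.3^1)/(0.9^2 × 3.1^2)
= 80.613/7.7841
= 10.36

10.36


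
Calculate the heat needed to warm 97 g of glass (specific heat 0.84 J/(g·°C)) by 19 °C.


q = mcΔT = 97 × 0.84 × 19
= 1548.12 J

1548.12 J


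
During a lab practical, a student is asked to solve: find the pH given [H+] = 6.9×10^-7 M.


pH = -log10([H+]) = -log10(6.9×10^-7)
= 7 - log10(6.9)
= 7 - 0.84
= 6.16

6.16


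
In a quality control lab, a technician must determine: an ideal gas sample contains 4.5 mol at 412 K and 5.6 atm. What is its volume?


PV = nRT  (R = 0.08206 L·atm/(mol·K))
V = nRT/P = 4.5×0.08206×412/5.6
= 27.168 L

27.168 L


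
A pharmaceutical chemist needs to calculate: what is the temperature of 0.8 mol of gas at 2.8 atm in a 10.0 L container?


PV = nRT  (R = 0.08206 L·atm/(mol·K))
T = PV/(nR) = 2.8×10.0/(0.8×0.08206)
= 28.00/0.065648
= 426.52 K

426.52 K


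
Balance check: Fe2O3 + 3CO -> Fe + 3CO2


Equation: Fe2O3 + 3CO -> Fe + 3CO2
Check atoms: C: 3=3, Fe: 2≠1, O: 6=6
Not balanced

No, not balanced


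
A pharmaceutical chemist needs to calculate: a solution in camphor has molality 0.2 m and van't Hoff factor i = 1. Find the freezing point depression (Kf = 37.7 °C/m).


ΔTf = Kf × m × i
= 37.7 × 0.2 × 1
= 7.54 °C

7.54 °C


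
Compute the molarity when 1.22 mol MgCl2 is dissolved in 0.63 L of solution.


M = n/V = 1.22/0.63 = 1.937 mol/L

1.937 M


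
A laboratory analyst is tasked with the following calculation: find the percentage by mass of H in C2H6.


M(C2H6) = 2×12.01 + 6×1.008 = 30.068 g/mol
Mass of H = 6 × 1.008 = 6.048 g/mol
% H = 6.048/30.068 × 100 = 20.11%

20.11%


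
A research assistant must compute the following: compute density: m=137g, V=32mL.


ρ = mass/volume
= 137/32
= 4.281 g/mL

4.281 g/mL


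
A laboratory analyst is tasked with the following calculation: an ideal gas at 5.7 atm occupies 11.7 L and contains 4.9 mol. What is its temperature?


PV = nRT  (R = 0.08206 L·atm/(mol·K))
T = PV/(nR) = 5.7×11.7/(4.9×0.08206)
= 66.69/0.402094
= 165.86 K

165.86 K


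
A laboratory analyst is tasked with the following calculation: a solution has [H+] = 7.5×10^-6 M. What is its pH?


pH = -log10([H+]) = -log10(7.5×10^-6)
= 6 - log10(7.5)
= 6 - 0.88
= 5.12

5.12


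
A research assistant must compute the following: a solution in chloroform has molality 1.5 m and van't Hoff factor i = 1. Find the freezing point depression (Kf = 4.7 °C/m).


ΔTf = Kf × m × i
= 4.7 × 1.5 × 1
= 7.05 °C

7.05 °C


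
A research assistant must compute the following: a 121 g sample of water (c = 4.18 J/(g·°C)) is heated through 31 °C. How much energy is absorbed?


q = mcΔT = 121 × 4.18 × 31
= 15679.18 J

15679.18 J


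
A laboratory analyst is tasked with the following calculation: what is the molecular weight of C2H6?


M(C2H6) = 2×12.01 + 6×1.008
= 24.02 + 6.05
= 30.07 g/mol

30.07 g/mol


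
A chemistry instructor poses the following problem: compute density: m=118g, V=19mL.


ρ = mass/volume
= 118/19
= 6.211 g/mL

6.211 g/mL


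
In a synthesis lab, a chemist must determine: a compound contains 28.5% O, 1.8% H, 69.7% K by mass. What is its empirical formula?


Assume 100 g sample. Moles of each element:
  O: 28.5/16.0 = 1.781 mol
  H: 1.8/1.008 = 1.786 mol
  K: 69.7/39.1 = 1.783 mol
Divide by smallest (1.781):
  O: 1.781/1.781 = 1.0
  H: 1.786/1.781 = 1.0
  K: 1.783/1.781 = 1.0
Empirical formula: KOH

KOH


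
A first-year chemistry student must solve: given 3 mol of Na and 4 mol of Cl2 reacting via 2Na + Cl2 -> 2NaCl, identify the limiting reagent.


Mole ratio available / coefficient:
  Na: 3/2 = 1.500
  Cl2: 4/1 = 4.000
Smaller ratio is limiting.

Na


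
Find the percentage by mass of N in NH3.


M(NH3) = 1×14.01 + 3×1.008 = 17.034 g/mol
Mass of N = 1 × 14.01 = 14.01 g/mol
% N = 14.01/17.034 × 100 = 82.25%

82.25%


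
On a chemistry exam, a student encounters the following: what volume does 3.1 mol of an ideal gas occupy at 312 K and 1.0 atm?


PV = nRT  (R = 0.08206 L·atm/(mol·K))
V = nRT/P = 3.1×0.08206×312/1.0
= 79.368 L

79.368 L


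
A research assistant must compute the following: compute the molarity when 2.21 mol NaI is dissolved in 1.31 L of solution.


M = n/V = 2.21/1.31 = 1.687 mol/L

1.687 M


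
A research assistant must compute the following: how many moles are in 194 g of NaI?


M(NaI) = 149.89 g/mol
n = mass/M = 194/149.89 = 1.2943 mol

1.2943 mol


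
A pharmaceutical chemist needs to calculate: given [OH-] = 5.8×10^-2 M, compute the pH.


pOH = -log10([OH-]) = -log10(5.8×10^-2)
= 2 - log10(5.8) = 1.24
pH = 14 - pOH = 14 - 1.24 = 12.76

12.76


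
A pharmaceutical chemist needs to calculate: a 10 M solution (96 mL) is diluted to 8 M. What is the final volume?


C1V1 = C2V2
10 × 96 = 8 × V2
V2 = 960/8 = 120.0 mL

120.0 mL


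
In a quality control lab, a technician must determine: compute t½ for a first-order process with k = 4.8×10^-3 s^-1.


t½ = ln2/k = 0.693147/(4.8×10^-3 s^-1)
= 144.4 s

144.4 s


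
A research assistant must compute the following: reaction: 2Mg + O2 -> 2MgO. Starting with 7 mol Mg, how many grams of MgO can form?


Mole ratio MgO:Mg = 2:2
n(MgO) = 7 × 2/2 = 7.000 mol
mass = 7.000 × 40.31 = 282.17 g

282.17 g


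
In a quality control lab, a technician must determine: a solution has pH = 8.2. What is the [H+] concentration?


[H+] = 10^(-pH) = 10^(-8.2)
= 6.31×10^-9 M

6.31×10^-9 M


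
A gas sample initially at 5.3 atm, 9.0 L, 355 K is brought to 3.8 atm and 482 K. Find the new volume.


P1V1/T1 = P2V2/T2
V2 = P1V1T2/(T1P2)
= 5.3×9.0×482/(355×3.8)
= 17.043 L

17.043 L


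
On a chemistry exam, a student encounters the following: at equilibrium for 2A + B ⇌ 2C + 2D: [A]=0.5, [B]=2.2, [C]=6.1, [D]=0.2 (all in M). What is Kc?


Kc = [C]^2[D]^2/([A]^2[B])
= (6.1^2 × 0.2^2)/(0.5^2 × 2.2^1)
= 1.4884/0.55
= 2.706

2.706


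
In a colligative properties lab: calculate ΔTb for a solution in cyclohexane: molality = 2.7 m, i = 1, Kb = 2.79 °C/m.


ΔTb = Kb × m × i
= 2.79 × 2.7 × 1
= 7.533 °C

7.533 °C


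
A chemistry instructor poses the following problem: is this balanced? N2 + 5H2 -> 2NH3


Equation: N2 + 5H2 -> 2NH3
Check atoms: H: 10≠6, N: 2=2
Not balanced

No, not balanced


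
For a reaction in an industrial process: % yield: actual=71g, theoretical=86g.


% yield = actual/theoretical × 100
= 71/86 × 100
= 82.56%

82.56%


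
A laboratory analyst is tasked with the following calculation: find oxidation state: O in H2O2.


Peroxide: O is -1
Oxidation number: -1

-1


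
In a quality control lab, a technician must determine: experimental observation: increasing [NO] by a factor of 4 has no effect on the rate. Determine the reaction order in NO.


rate ∝ [NO]^n
rate ∝ [NO]^0
Order in NO: 0

0


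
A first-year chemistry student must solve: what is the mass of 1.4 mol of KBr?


M(KBr) = 119.0 g/mol
mass = n × M = 1.4 × 119.0 = 166.60 g

166.60 g


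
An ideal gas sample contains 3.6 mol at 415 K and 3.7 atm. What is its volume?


PV = nRT  (R = 0.08206 L·atm/(mol·K))
V = nRT/P = 3.6×0.08206×415/3.7
= 33.134 L

33.134 L


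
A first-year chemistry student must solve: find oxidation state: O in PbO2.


O is usually -2
Oxidation number: -2

-2


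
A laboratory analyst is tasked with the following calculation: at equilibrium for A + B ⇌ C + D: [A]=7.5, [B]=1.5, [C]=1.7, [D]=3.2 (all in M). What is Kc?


Kc = [C][D]/([A][B])
= (1.7^1 × 3.2^1)/(7.5^1 × 1.5^1)
= 5.44/11.25
= 0.4836

0.4836


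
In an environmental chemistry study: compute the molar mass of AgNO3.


M(AgNO3) = 1×107.87 + 1×14.01 + 3×16.0
= 107.87 + 14.01 + 48.0
= 169.88 g/mol

169.88 g/mol


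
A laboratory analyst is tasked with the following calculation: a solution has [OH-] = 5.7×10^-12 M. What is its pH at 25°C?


pOH = -log10([OH-]) = -log10(5.7×10^-12)
= 12 - log10(5.7) = 11.24
pH = 14 - pOH = 14 - 11.24 = 2.76

2.76


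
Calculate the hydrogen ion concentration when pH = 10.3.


[H+] = 10^(-pH) = 10^(-10.3)
= 5.01×10^-11 M

5.01×10^-11 M
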